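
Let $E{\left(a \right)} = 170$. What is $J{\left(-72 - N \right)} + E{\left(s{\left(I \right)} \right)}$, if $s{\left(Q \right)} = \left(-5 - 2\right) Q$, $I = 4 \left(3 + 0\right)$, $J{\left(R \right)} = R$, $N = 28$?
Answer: $70$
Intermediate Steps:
$I = 12$ ($I = 4 \cdot 3 = 12$)
$s{\left(Q \right)} = - 7 Q$
$J{\left(-72 - N \right)} + E{\left(s{\left(I \right)} \right)} = \left(-72 - 28\right) + 170 = -100 + 170 = 70$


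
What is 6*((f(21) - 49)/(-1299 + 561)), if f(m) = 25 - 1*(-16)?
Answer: 8/123 ≈ 0.065041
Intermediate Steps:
f(m) = 41 (f(m) = 25 + 16 = 41)
6*((f(21) - 49)/(-1299 + 561)) = 6*((41 - 49)/(-1299 + 561)) = 6*(-8/(-738)) = 6*(-8*(-1/738)) = 6*(4/369) = 8/123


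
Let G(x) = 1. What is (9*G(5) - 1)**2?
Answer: 64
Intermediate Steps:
(9*G(5) - 1)**2 = (9*1 - 1)**2 = (9 - 1)**2 = 8**2 = 64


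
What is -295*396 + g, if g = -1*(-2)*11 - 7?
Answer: -116805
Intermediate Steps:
g = 15 (g = 2*11 - 7 = 22 - 7 = 15)
-295*396 + g = -295*396 + 15 = -116820 + 15 = -116805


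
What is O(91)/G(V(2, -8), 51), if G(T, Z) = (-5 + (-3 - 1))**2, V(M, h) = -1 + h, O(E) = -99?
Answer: -11/9 ≈ -1.2222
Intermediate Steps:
G(T, Z) = 81 (G(T, Z) = (-5 - 4)**2 = (-9)**2 = 81)
O(91)/G(V(2, -8), 51) = -99/81 = -99*1/81 = -11/9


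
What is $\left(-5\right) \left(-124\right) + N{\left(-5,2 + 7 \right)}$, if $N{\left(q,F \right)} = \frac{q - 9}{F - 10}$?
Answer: $634$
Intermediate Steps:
$N{\left(q,F \right)} = \frac{-9 + q}{-10 + F}$
$\left(-5\right) \left(-124\right) + N{\left(-5,2 + 7 \right)} = \left(-5\right) \left(-124\right) + \frac{-9 - 5}{-10 + \left(2 + 7\right)} = 620 + \frac{1}{-10 + 9} \left(-14\right) = 620 + \frac{1}{-1} \left(-14\right) = 620 - -14 = 620 + 14 = 634$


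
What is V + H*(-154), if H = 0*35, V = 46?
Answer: 46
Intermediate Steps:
H = 0
V + H*(-154) = 46 + 0*(-154) = 46 + 0 = 46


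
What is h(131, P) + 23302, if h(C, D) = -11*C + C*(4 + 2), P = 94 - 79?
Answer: 22647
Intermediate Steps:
P = 15
h(C, D) = -5*C (h(C, D) = -11*C + C*6 = -11*C + 6*C = -5*C)
h(131, P) + 23302 = -5*131 + 23302 = -655 + 23302 = 22647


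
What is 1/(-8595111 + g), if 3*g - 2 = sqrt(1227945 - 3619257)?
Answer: -7032363/60443936106443 - 12*I*sqrt(149457)/664883297170873 ≈ -1.1635e-7 - 6.9774e-12*I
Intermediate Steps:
g = 2/3 + 4*I*sqrt(149457)/3 (g = 2/3 + sqrt(1227945 - 3619257)/3 = 2/3 + sqrt(-2391312)/3 = 2/3 + (4*I*sqrt(149457))/3 = 2/3 + 4*I*sqrt(149457)/3 ≈ 0.66667 + 515.46*I)
1/(-8595111 + g) = 1/(-8595111 + (2/3 + 4*I*sqrt(149457)/3)) = 1/(-25785331/3 + 4*I*sqrt(149457)/3)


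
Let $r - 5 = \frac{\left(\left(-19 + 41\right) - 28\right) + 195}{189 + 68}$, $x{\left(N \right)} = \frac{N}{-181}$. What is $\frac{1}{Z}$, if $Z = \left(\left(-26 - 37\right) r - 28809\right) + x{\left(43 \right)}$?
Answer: $- \frac{46517}{1356927326} \approx -3.4281 \cdot 10^{-5}$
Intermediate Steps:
$x{\left(N \right)} = - \frac{N}{181}$ ($x{\left(N \right)} = N \left(- \frac{1}{181}\right) = - \frac{N}{181}$)
$r = \frac{1474}{257}$ ($r = 5 + \frac{\left(\left(-19 + 41\right) - 28\right) + 195}{189 + 68} = 5 + \frac{\left(22 - 28\right) + 195}{257} = 5 + \left(-6 + 195\right) \frac{1}{257} = 5 + 189 \cdot \frac{1}{257} = 5 + \frac{189}{257} = \frac{1474}{257} \approx 5.7354$)
$Z = - \frac{1356927326}{46517}$ ($Z = \left(\left(-26 - 37\right) \frac{1474}{257} - 28809\right) - \frac{43}{181} = \left(\left(-63\right) \frac{1474}{257} - 28809\right) - \frac{43}{181} = \left(- \frac{92862}{257} - 28809\right) - \frac{43}{181} = - \frac{7496775}{257} - \frac{43}{181} = - \frac{1356927326}{46517} \approx -29171.0$)
$\frac{1}{Z} = \frac{1}{- \frac{1356927326}{46517}} = - \frac{46517}{1356927326}$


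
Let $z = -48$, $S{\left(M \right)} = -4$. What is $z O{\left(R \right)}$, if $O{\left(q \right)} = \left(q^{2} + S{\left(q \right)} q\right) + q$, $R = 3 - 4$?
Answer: $-192$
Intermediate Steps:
$R = -1$
$O{\left(q \right)} = q^{2} - 3 q$ ($O{\left(q \right)} = \left(q^{2} - 4 q\right) + q = q^{2} - 3 q$)
$z O{\left(R \right)} = - 48 \left(- (-3 - 1)\right) = - 48 \left(\left(-1\right) \left(-4\right)\right) = \left(-48\right) 4 = -192$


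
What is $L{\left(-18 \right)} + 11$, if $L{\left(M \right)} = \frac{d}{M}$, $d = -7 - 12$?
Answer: $\frac{217}{18} \approx 12.056$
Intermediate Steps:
$d = -19$ ($d = -7 - 12 = -19$)
$L{\left(M \right)} = - \frac{19}{M}$
$L{\left(-18 \right)} + 11 = - \frac{19}{-18} + 11 = \left(-19\right) \left(- \frac{1}{18}\right) + 11 = \frac{19}{18} + 11 = \frac{217}{18}$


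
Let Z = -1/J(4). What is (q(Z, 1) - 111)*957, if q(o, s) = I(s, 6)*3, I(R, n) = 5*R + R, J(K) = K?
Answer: -89001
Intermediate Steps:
I(R, n) = 6*R
Z = -¼ (Z = -1/4 = -1*¼ = -¼ ≈ -0.25000)
q(o, s) = 18*s (q(o, s) = (6*s)*3 = 18*s)
(q(Z, 1) - 111)*957 = (18*1 - 111)*957 = (18 - 111)*957 = -93*957 = -89001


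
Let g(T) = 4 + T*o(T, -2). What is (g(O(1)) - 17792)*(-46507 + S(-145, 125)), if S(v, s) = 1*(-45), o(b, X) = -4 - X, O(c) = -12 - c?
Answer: 826856624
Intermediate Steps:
S(v, s) = -45
g(T) = 4 - 2*T (g(T) = 4 + T*(-4 - 1*(-2)) = 4 + T*(-4 + 2) = 4 + T*(-2) = 4 - 2*T)
(g(O(1)) - 17792)*(-46507 + S(-145, 125)) = ((4 - 2*(-12 - 1*1)) - 17792)*(-46507 - 45) = ((4 - 2*(-12 - 1)) - 17792)*(-46552) = ((4 - 2*(-13)) - 17792)*(-46552) = ((4 + 26) - 17792)*(-46552) = (30 - 17792)*(-46552) = -17762*(-46552) = 826856624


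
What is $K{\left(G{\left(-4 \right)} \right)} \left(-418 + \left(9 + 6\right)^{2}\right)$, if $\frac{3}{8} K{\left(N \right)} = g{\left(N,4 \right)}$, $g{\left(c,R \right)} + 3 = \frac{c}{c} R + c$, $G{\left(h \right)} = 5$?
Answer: $-3088$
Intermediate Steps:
$g{\left(c,R \right)} = -3 + R + c$ ($g{\left(c,R \right)} = -3 + \left(\frac{c}{c} R + c\right) = -3 + \left(1 R + c\right) = -3 + \left(R + c\right) = -3 + R + c$)
$K{\left(N \right)} = \frac{8}{3} + \frac{8 N}{3}$ ($K{\left(N \right)} = \frac{8 \left(-3 + 4 + N\right)}{3} = \frac{8 \left(1 + N\right)}{3} = \frac{8}{3} + \frac{8 N}{3}$)
$K{\left(G{\left(-4 \right)} \right)} \left(-418 + \left(9 + 6\right)^{2}\right) = \left(\frac{8}{3} + \frac{8}{3} \cdot 5\right) \left(-418 + \left(9 + 6\right)^{2}\right) = \left(\frac{8}{3} + \frac{40}{3}\right) \left(-418 + 15^{2}\right) = 16 \left(-418 + 225\right) = 16 \left(-193\right) = -3088$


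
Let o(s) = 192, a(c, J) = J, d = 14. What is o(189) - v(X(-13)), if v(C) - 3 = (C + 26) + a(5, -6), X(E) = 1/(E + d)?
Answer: 168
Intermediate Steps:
X(E) = 1/(14 + E) (X(E) = 1/(E + 14) = 1/(14 + E))
v(C) = 23 + C (v(C) = 3 + ((C + 26) - 6) = 3 + ((26 + C) - 6) = 3 + (20 + C) = 23 + C)
o(189) - v(X(-13)) = 192 - (23 + 1/(14 - 13)) = 192 - (23 + 1/1) = 192 - (23 + 1) = 192 - 1*24 = 192 - 24 = 168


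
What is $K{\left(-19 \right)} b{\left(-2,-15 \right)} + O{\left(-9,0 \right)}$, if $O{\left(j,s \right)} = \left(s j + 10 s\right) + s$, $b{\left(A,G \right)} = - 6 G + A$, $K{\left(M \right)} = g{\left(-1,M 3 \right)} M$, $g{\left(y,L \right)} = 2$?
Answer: $-3344$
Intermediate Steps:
$K{\left(M \right)} = 2 M$
$b{\left(A,G \right)} = A - 6 G$
$O{\left(j,s \right)} = 11 s + j s$ ($O{\left(j,s \right)} = \left(j s + 10 s\right) + s = \left(10 s + j s\right) + s = 11 s + j s$)
$K{\left(-19 \right)} b{\left(-2,-15 \right)} + O{\left(-9,0 \right)} = 2 \left(-19\right) \left(-2 - -90\right) + 0 \left(11 - 9\right) = - 38 \left(-2 + 90\right) + 0 \cdot 2 = \left(-38\right) 88 + 0 = -3344 + 0 = -3344$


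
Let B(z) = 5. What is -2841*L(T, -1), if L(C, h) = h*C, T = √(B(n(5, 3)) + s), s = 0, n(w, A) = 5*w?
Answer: 2841*√5 ≈ 6352.7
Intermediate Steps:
T = √5 (T = √(5 + 0) = √5 ≈ 2.2361)
L(C, h) = C*h
-2841*L(T, -1) = -2841*√5*(-1) = -(-2841)*√5 = 2841*√5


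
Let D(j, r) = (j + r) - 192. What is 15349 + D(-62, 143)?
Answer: 15238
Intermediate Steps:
D(j, r) = -192 + j + r
15349 + D(-62, 143) = 15349 + (-192 - 62 + 143) = 15349 - 111 = 15238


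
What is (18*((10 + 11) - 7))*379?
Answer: 95508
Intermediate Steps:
(18*((10 + 11) - 7))*379 = (18*(21 - 7))*379 = (18*14)*379 = 252*379 = 95508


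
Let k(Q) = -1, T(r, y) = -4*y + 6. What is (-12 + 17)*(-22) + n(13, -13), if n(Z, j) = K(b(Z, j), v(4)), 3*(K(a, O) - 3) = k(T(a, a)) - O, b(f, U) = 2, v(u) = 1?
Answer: -323/3 ≈ -107.67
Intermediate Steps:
T(r, y) = 6 - 4*y
K(a, O) = 8/3 - O/3 (K(a, O) = 3 + (-1 - O)/3 = 3 + (-⅓ - O/3) = 8/3 - O/3)
n(Z, j) = 7/3 (n(Z, j) = 8/3 - ⅓*1 = 8/3 - ⅓ = 7/3)
(-12 + 17)*(-22) + n(13, -13) = (-12 + 17)*(-22) + 7/3 = 5*(-22) + 7/3 = -110 + 7/3 = -323/3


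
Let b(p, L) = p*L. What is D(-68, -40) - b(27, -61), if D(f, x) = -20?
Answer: 1627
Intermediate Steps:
b(p, L) = L*p
D(-68, -40) - b(27, -61) = -20 - (-61)*27 = -20 - 1*(-1647) = -20 + 1647 = 1627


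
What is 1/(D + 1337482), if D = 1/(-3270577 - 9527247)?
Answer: 12797824/17116859239167 ≈ 7.4767e-7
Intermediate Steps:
D = -1/12797824 (D = 1/(-12797824) = -1/12797824 ≈ -7.8138e-8)
1/(D + 1337482) = 1/(-1/12797824 + 1337482) = 1/(17116859239167/12797824) = 12797824/17116859239167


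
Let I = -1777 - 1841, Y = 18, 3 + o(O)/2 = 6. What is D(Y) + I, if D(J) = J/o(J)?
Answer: -3615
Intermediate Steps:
o(O) = 6 (o(O) = -6 + 2*6 = -6 + 12 = 6)
D(J) = J/6
I = -3618
D(Y) + I = (⅙)*18 - 3618 = 3 - 3618 = -3615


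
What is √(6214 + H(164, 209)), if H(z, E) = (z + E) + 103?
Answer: √6690 ≈ 81.792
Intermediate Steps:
H(z, E) = 103 + E + z (H(z, E) = (E + z) + 103 = 103 + E + z)
√(6214 + H(164, 209)) = √(6214 + (103 + 209 + 164)) = √(6214 + 476) = √6690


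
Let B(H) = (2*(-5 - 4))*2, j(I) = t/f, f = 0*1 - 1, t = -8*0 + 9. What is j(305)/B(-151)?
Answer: ¼ ≈ 0.25000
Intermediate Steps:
t = 9 (t = 0 + 9 = 9)
f = -1 (f = 0 - 1 = -1)
j(I) = -9 (j(I) = 9/(-1) = 9*(-1) = -9)
B(H) = -36 (B(H) = (2*(-9))*2 = -18*2 = -36)
j(305)/B(-151) = -9/(-36) = -9*(-1/36) = ¼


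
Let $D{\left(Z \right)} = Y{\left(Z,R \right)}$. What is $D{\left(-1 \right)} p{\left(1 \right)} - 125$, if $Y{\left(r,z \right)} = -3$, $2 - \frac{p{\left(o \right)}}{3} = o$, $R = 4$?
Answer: $-134$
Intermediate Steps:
$p{\left(o \right)} = 6 - 3 o$
$D{\left(Z \right)} = -3$
$D{\left(-1 \right)} p{\left(1 \right)} - 125 = - 3 \left(6 - 3\right) - 125 = \left(-3\right) 3 - 125 = -9 - 125 = -134$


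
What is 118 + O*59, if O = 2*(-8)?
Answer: -826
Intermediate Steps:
O = -16
118 + O*59 = 118 - 16*59 = 118 - 944 = -826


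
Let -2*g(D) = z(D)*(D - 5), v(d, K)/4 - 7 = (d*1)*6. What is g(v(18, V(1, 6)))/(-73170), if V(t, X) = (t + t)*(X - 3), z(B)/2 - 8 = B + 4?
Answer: 21476/7317 ≈ 2.9351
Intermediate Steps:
z(B) = 24 + 2*B (z(B) = 16 + 2*(B + 4) = 16 + 2*(4 + B) = 16 + (8 + 2*B) = 24 + 2*B)
V(t, X) = 2*t*(-3 + X) (V(t, X) = (2*t)*(-3 + X) = 2*t*(-3 + X))
v(d, K) = 28 + 24*d (v(d, K) = 28 + 4*((d*1)*6) = 28 + 4*(d*6) = 28 + 4*(6*d) = 28 + 24*d)
g(D) = -(-5 + D)*(24 + 2*D)/2 (g(D) = -(24 + 2*D)*(D - 5)/2 = -(24 + 2*D)*(-5 + D)/2 = -(-5 + D)*(24 + 2*D)/2)
g(v(18, V(1, 6)))/(-73170) = -(-5 + (28 + 24*18))*(12 + (28 + 24*18))/(-73170) = -(-5 + (28 + 432))*(12 + (28 + 432))*(-1/73170) = -(-5 + 460)*(12 + 460)*(-1/73170) = -1*455*472*(-1/73170) = -214760*(-1/73170) = 21476/7317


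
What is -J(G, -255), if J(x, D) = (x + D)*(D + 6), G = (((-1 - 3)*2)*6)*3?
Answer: -99351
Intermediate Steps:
G = -144 (G = (-4*2*6)*3 = -8*6*3 = -48*3 = -144)
J(x, D) = (6 + D)*(D + x) (J(x, D) = (D + x)*(6 + D) = (6 + D)*(D + x))
-J(G, -255) = -((-255)² + 6*(-255) + 6*(-144) - 255*(-144)) = -(65025 - 1530 - 864 + 36720) = -1*99351 = -99351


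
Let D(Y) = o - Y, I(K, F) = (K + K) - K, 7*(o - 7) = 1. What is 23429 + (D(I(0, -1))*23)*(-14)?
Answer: 21129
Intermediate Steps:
o = 50/7 (o = 7 + (⅐)*1 = 7 + ⅐ = 50/7 ≈ 7.1429)
I(K, F) = K (I(K, F) = 2*K - K = K)
D(Y) = 50/7 - Y
23429 + (D(I(0, -1))*23)*(-14) = 23429 + ((50/7 - 1*0)*23)*(-14) = 23429 + ((50/7 + 0)*23)*(-14) = 23429 + ((50/7)*23)*(-14) = 23429 + (1150/7)*(-14) = 23429 - 2300 = 21129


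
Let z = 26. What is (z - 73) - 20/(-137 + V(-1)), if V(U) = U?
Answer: -3233/69 ≈ -46.855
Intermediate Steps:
(z - 73) - 20/(-137 + V(-1)) = (26 - 73) - 20/(-137 - 1) = -47 - 20/(-138) = -47 - 1/138*(-20) = -47 + 10/69 = -3233/69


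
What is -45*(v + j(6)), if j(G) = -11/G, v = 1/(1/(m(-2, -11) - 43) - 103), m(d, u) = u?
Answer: 922755/11126 ≈ 82.937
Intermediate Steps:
v = -54/5563 (v = 1/(1/(-11 - 43) - 103) = 1/(1/(-54) - 103) = 1/(-1/54 - 103) = 1/(-5563/54) = -54/5563 ≈ -0.0097070)
-45*(v + j(6)) = -45*(-54/5563 - 11/6) = -45*(-61517/33378) = 922755/11126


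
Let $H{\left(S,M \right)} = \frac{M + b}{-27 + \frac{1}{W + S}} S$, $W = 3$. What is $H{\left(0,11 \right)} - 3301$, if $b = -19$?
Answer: $-3301$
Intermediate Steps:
$H{\left(S,M \right)} = \frac{S \left(-19 + M\right)}{-27 + \frac{1}{3 + S}}$ ($H{\left(S,M \right)} = \frac{M - 19}{-27 + \frac{1}{3 + S}} S = \frac{-19 + M}{-27 + \frac{1}{3 + S}} S = \frac{S \left(-19 + M\right)}{-27 + \frac{1}{3 + S}}$)
$H{\left(0,11 \right)} - 3301 = \frac{0 \left(57 - 33 + 19 \cdot 0 - 11 \cdot 0\right)}{80 + 27 \cdot 0} - 3301 = \frac{0 \left(57 - 33 + 0 + 0\right)}{80 + 0} - 3301 = 0 \cdot \frac{1}{80} \cdot 24 - 3301 = 0 - 3301 = -3301$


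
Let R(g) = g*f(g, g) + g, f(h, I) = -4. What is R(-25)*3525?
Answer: 264375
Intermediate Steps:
R(g) = -3*g (R(g) = g*(-4) + g = -4*g + g = -3*g)
R(-25)*3525 = -3*(-25)*3525 = 75*3525 = 264375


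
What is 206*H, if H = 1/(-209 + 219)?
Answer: 103/5 ≈ 20.600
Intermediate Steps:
H = ⅒ (H = 1/10 = ⅒ ≈ 0.10000)
206*H = 206*(⅒) = 103/5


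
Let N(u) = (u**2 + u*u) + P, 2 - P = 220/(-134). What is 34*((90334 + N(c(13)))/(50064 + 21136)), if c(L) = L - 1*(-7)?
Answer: 51902887/1192600 ≈ 43.521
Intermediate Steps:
P = 244/67 (P = 2 - 220/(-134) = 2 - 220*(-1)/134 = 2 - 1*(-110/67) = 2 + 110/67 = 244/67 ≈ 3.6418)
c(L) = 7 + L (c(L) = L + 7 = 7 + L)
N(u) = 244/67 + 2*u**2 (N(u) = (u**2 + u*u) + 244/67 = (u**2 + u**2) + 244/67 = 2*u**2 + 244/67 = 244/67 + 2*u**2)
34*((90334 + N(c(13)))/(50064 + 21136)) = 34*((90334 + (244/67 + 2*(7 + 13)**2))/(50064 + 21136)) = 34*((90334 + (244/67 + 2*20**2))/71200) = 34*((90334 + (244/67 + 2*400))*(1/71200)) = 34*((90334 + (244/67 + 800))*(1/71200)) = 34*((90334 + 53844/67)*(1/71200)) = 34*((6106222/67)*(1/71200)) = 34*(3053111/2385200) = 51902887/1192600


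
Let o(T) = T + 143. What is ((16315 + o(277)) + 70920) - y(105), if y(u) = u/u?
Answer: 87654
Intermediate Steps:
y(u) = 1
o(T) = 143 + T
((16315 + o(277)) + 70920) - y(105) = ((16315 + (143 + 277)) + 70920) - 1*1 = ((16315 + 420) + 70920) - 1 = (16735 + 70920) - 1 = 87655 - 1 = 87654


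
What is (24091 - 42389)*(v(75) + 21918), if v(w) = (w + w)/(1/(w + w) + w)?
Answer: -4512687855564/11251 ≈ -4.0109e+8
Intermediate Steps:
v(w) = 2*w/(w + 1/(2*w)) (v(w) = (2*w)/(1/(2*w) + w) = (2*w)/(w + 1/(2*w)) = 2*w/(w + 1/(2*w)))
(24091 - 42389)*(v(75) + 21918) = (24091 - 42389)*(4*75**2/(1 + 2*75**2) + 21918) = -18298*(4*5625/(1 + 2*5625) + 21918) = -18298*(4*5625/(1 + 11250) + 21918) = -18298*(4*5625/11251 + 21918) = -18298*(4*5625*(1/11251) + 21918) = -18298*(22500/11251 + 21918) = -18298*246621918/11251 = -4512687855564/11251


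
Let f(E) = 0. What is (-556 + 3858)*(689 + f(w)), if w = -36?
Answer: 2275078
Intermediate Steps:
(-556 + 3858)*(689 + f(w)) = (-556 + 3858)*(689 + 0) = 3302*689 = 2275078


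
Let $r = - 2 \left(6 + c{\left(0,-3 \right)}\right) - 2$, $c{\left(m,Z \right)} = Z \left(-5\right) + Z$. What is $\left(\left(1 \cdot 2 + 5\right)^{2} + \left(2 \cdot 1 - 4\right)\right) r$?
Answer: $-1786$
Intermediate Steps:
$c{\left(m,Z \right)} = - 4 Z$ ($c{\left(m,Z \right)} = - 5 Z + Z = - 4 Z$)
$r = -38$ ($r = - 2 \left(6 - -12\right) - 2 = - 2 \left(6 + 12\right) - 2 = \left(-2\right) 18 - 2 = -36 - 2 = -38$)
$\left(\left(1 \cdot 2 + 5\right)^{2} + \left(2 \cdot 1 - 4\right)\right) r = \left(\left(1 \cdot 2 + 5\right)^{2} + \left(2 \cdot 1 - 4\right)\right) \left(-38\right) = \left(\left(2 + 5\right)^{2} + \left(2 - 4\right)\right) \left(-38\right) = \left(7^{2} - 2\right) \left(-38\right) = \left(49 - 2\right) \left(-38\right) = 47 \left(-38\right) = -1786$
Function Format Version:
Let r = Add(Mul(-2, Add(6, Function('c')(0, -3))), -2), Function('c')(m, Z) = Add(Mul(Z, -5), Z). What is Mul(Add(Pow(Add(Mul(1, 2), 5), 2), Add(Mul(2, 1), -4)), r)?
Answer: -1786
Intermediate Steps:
Function('c')(m, Z) = Mul(-4, Z) (Function('c')(m, Z) = Add(Mul(-5, Z), Z) = Mul(-4, Z))
r = -38 (r = Add(Mul(-2, Add(6, Mul(-4, -3))), -2) = Add(Mul(-2, Add(6, 12)), -2) = Add(Mul(-2, 18), -2) = Add(-36, -2) = -38)
Mul(Add(Pow(Add(Mul(1, 2), 5), 2), Add(Mul(2, 1), -4)), r) = Mul(Add(Pow(Add(Mul(1, 2), 5), 2), Add(Mul(2, 1), -4)), -38) = Mul(Add(Pow(Add(2, 5), 2), Add(2, -4)), -38) = Mul(Add(Pow(7, 2), -2), -38) = Mul(Add(49, -2), -38) = Mul(47, -38) = -1786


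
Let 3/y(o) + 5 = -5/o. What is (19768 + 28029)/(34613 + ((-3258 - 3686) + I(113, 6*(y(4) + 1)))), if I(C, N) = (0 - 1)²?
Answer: 47797/27670 ≈ 1.7274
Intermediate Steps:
y(o) = 3/(-5 - 5/o)
I(C, N) = 1 (I(C, N) = (-1)² = 1)
(19768 + 28029)/(34613 + ((-3258 - 3686) + I(113, 6*(y(4) + 1)))) = (19768 + 28029)/(34613 + ((-3258 - 3686) + 1)) = 47797/(34613 + (-6944 + 1)) = 47797/(34613 - 6943) = 47797/27670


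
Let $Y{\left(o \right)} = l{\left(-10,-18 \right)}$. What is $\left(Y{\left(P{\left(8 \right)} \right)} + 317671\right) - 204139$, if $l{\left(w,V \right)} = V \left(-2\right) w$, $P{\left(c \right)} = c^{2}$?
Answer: $113172$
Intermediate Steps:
$l{\left(w,V \right)} = - 2 V w$
$Y{\left(o \right)} = -360$ ($Y{\left(o \right)} = \left(-2\right) \left(-18\right) \left(-10\right) = -360$)
$\left(Y{\left(P{\left(8 \right)} \right)} + 317671\right) - 204139 = \left(-360 + 317671\right) - 204139 = 317311 - 204139 = 113172$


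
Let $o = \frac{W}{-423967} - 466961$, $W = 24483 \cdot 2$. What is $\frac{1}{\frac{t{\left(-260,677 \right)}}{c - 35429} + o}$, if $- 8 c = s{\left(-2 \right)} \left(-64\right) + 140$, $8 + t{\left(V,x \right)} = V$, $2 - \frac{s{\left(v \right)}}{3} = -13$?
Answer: $- \frac{29751036291}{13892576866326457} \approx -2.1415 \cdot 10^{-6}$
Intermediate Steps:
$s{\left(v \right)} = 45$ ($s{\left(v \right)} = 6 - -39 = 6 + 39 = 45$)
$t{\left(V,x \right)} = -8 + V$
$W = 48966$
$c = \frac{685}{2}$ ($c = - \frac{45 \left(-64\right) + 140}{8} = - \frac{-2880 + 140}{8} = \left(- \frac{1}{8}\right) \left(-2740\right) = \frac{685}{2} \approx 342.5$)
$o = - \frac{197976103253}{423967}$ ($o = \frac{48966}{-423967} - 466961 = 48966 \left(- \frac{1}{423967}\right) - 466961 = - \frac{48966}{423967} - 466961 = - \frac{197976103253}{423967} \approx -4.6696 \cdot 10^{5}$)
$\frac{1}{\frac{t{\left(-260,677 \right)}}{c - 35429} + o} = \frac{1}{\frac{-8 - 260}{\frac{685}{2} - 35429} - \frac{197976103253}{423967}} = \frac{1}{- \frac{268}{- \frac{70173}{2}} - \frac{197976103253}{423967}} = \frac{1}{\left(-268\right) \left(- \frac{2}{70173}\right) - \frac{197976103253}{423967}} = \frac{1}{\frac{536}{70173} - \frac{197976103253}{423967}} = \frac{1}{- \frac{13892576866326457}{29751036291}} = - \frac{29751036291}{13892576866326457}$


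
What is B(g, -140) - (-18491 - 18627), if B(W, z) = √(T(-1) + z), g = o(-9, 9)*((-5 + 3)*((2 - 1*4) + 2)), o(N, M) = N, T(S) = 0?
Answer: 37118 + 2*I*√35 ≈ 37118.0 + 11.832*I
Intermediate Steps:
g = 0 (g = -9*(-5 + 3)*((2 - 1*4) + 2) = -(-18)*((2 - 4) + 2) = -(-18)*(-2 + 2) = -(-18)*0 = -9*0 = 0)
B(W, z) = √z (B(W, z) = √(0 + z) = √z)
B(g, -140) - (-18491 - 18627) = √(-140) - (-18491 - 18627) = 2*I*√35 - 1*(-37118) = 2*I*√35 + 37118 = 37118 + 2*I*√35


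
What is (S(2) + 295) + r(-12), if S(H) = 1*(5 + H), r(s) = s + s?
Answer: 278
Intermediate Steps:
r(s) = 2*s
S(H) = 5 + H
(S(2) + 295) + r(-12) = ((5 + 2) + 295) + 2*(-12) = (7 + 295) - 24 = 302 - 24 = 278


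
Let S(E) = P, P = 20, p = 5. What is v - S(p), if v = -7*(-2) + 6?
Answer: 0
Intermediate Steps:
v = 20 (v = 14 + 6 = 20)
S(E) = 20
v - S(p) = 20 - 1*20 = 20 - 20 = 0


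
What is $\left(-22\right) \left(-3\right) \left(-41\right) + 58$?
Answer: $-2648$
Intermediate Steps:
$\left(-22\right) \left(-3\right) \left(-41\right) + 58 = 66 \left(-41\right) + 58 = -2706 + 58 = -2648$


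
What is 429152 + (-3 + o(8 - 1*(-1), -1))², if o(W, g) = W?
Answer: 429188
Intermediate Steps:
429152 + (-3 + o(8 - 1*(-1), -1))² = 429152 + (-3 + (8 - 1*(-1)))² = 429152 + (-3 + (8 + 1))² = 429152 + (-3 + 9)² = 429152 + 6² = 429152 + 36 = 429188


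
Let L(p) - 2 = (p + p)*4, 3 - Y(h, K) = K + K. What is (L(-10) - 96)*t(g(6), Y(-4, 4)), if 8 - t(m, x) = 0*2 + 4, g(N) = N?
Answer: -696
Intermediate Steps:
Y(h, K) = 3 - 2*K (Y(h, K) = 3 - (K + K) = 3 - 2*K)
t(m, x) = 4 (t(m, x) = 8 - (0*2 + 4) = 8 - (0 + 4) = 8 - 1*4 = 8 - 4 = 4)
L(p) = 2 + 8*p (L(p) = 2 + (p + p)*4 = 2 + (2*p)*4 = 2 + 8*p)
(L(-10) - 96)*t(g(6), Y(-4, 4)) = ((2 + 8*(-10)) - 96)*4 = ((2 - 80) - 96)*4 = (-78 - 96)*4 = -174*4 = -696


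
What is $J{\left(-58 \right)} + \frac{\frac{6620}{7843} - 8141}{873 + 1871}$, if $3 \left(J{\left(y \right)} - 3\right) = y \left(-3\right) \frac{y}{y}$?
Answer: $\frac{1248949469}{21521192} \approx 58.033$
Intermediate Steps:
$J{\left(y \right)} = 3 - y$ ($J{\left(y \right)} = 3 + \frac{y \left(-3\right) \frac{y}{y}}{3} = 3 + \frac{- 3 y 1}{3} = 3 + \frac{\left(-3\right) y}{3} = 3 - y$)
$J{\left(-58 \right)} + \frac{\frac{6620}{7843} - 8141}{873 + 1871} = \left(3 - -58\right) + \frac{\frac{6620}{7843} - 8141}{873 + 1871} = \left(3 + 58\right) + \frac{6620 \cdot \frac{1}{7843} - 8141}{2744} = 61 + \left(\frac{6620}{7843} - 8141\right) \frac{1}{2744} = 61 - \frac{63843243}{21521192} = \frac{1248949469}{21521192}$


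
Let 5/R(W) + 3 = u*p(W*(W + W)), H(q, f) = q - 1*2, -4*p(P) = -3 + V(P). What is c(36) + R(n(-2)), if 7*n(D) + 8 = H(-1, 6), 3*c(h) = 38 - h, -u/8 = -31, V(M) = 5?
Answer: 239/381 ≈ 0.62730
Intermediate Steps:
u = 248 (u = -8*(-31) = 248)
p(P) = -½ (p(P) = -(-3 + 5)/4 = -¼*2 = -½)
c(h) = 38/3 - h/3 (c(h) = (38 - h)/3 = 38/3 - h/3)
H(q, f) = -2 + q (H(q, f) = q - 2 = -2 + q)
n(D) = -11/7 (n(D) = -8/7 + (-2 - 1)/7 = -8/7 + (⅐)*(-3) = -8/7 - 3/7 = -11/7)
R(W) = -5/127 (R(W) = 5/(-3 + 248*(-½)) = 5/(-3 - 124) = 5/(-127) = 5*(-1/127) = -5/127)
c(36) + R(n(-2)) = (38/3 - ⅓*36) - 5/127 = (38/3 - 12) - 5/127 = ⅔ - 5/127 = 239/381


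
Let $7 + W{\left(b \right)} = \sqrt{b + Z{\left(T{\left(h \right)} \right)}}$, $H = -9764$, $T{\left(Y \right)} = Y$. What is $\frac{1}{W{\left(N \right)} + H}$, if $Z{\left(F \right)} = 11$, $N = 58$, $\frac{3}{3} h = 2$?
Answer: $- \frac{3257}{31824124} - \frac{\sqrt{69}}{95472372} \approx -0.00010243$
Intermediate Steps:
$h = 2$
$W{\left(b \right)} = -7 + \sqrt{11 + b}$ ($W{\left(b \right)} = -7 + \sqrt{b + 11} = -7 + \sqrt{11 + b}$)
$\frac{1}{W{\left(N \right)} + H} = \frac{1}{\left(-7 + \sqrt{11 + 58}\right) - 9764} = \frac{1}{\left(-7 + \sqrt{69}\right) - 9764} = \frac{1}{-9771 + \sqrt{69}}$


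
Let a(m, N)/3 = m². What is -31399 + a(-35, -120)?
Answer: -27724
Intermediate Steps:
a(m, N) = 3*m²
-31399 + a(-35, -120) = -31399 + 3*(-35)² = -31399 + 3*1225 = -31399 + 3675 = -27724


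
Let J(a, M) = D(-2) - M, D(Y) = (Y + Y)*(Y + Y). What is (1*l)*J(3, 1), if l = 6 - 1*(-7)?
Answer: 195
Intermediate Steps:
D(Y) = 4*Y² (D(Y) = (2*Y)*(2*Y) = 4*Y²)
J(a, M) = 16 - M (J(a, M) = 4*(-2)² - M = 4*4 - M = 16 - M)
l = 13 (l = 6 + 7 = 13)
(1*l)*J(3, 1) = (1*13)*(16 - 1*1) = 13*(16 - 1) = 13*15 = 195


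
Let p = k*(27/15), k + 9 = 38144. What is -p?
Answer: -68643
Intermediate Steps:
k = 38135 (k = -9 + 38144 = 38135)
p = 68643 (p = 38135*(27/15) = 38135*(27*(1/15)) = 38135*(9/5) = 68643)
-p = -1*68643 = -68643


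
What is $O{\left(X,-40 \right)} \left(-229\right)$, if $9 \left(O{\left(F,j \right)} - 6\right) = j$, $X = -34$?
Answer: $- \frac{3206}{9} \approx -356.22$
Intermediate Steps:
$O{\left(F,j \right)} = 6 + \frac{j}{9}$
$O{\left(X,-40 \right)} \left(-229\right) = \left(6 + \frac{1}{9} \left(-40\right)\right) \left(-229\right) = \left(6 - \frac{40}{9}\right) \left(-229\right) = \frac{14}{9} \left(-229\right) = - \frac{3206}{9}$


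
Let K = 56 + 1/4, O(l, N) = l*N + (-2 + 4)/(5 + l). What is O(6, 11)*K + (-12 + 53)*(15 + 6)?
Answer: 50421/11 ≈ 4583.7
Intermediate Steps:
O(l, N) = 2/(5 + l) + N*l (O(l, N) = N*l + 2/(5 + l) = 2/(5 + l) + N*l)
K = 225/4 (K = 56 + ¼ = 225/4 ≈ 56.250)
O(6, 11)*K + (-12 + 53)*(15 + 6) = ((2 + 11*6² + 5*11*6)/(5 + 6))*(225/4) + (-12 + 53)*(15 + 6) = ((2 + 11*36 + 330)/11)*(225/4) + 41*21 = ((2 + 396 + 330)/11)*(225/4) + 861 = ((1/11)*728)*(225/4) + 861 = (728/11)*(225/4) + 861 = 40950/11 + 861 = 50421/11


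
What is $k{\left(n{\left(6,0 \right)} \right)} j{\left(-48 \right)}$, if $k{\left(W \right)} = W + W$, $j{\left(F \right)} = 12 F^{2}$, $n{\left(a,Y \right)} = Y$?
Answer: $0$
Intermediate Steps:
$k{\left(W \right)} = 2 W$
$k{\left(n{\left(6,0 \right)} \right)} j{\left(-48 \right)} = 2 \cdot 0 \cdot 12 \left(-48\right)^{2} = 0 \cdot 12 \cdot 2304 = 0 \cdot 27648 = 0$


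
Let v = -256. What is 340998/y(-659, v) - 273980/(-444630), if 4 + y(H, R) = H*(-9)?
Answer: 15324182020/263532201 ≈ 58.149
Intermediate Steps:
y(H, R) = -4 - 9*H (y(H, R) = -4 + H*(-9) = -4 - 9*H)
340998/y(-659, v) - 273980/(-444630) = 340998/(-4 - 9*(-659)) - 273980/(-444630) = 340998/(-4 + 5931) - 273980*(-1/444630) = 340998/5927 + 27398/44463 = 15324182020/263532201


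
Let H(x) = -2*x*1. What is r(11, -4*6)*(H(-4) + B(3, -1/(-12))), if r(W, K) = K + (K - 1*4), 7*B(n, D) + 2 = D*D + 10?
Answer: -119821/252 ≈ -475.48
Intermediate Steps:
B(n, D) = 8/7 + D²/7 (B(n, D) = -2/7 + (D*D + 10)/7 = -2/7 + (D² + 10)/7 = -2/7 + (10 + D²)/7 = -2/7 + (10/7 + D²/7) = 8/7 + D²/7)
H(x) = -2*x
r(W, K) = -4 + 2*K (r(W, K) = K + (K - 4) = K + (-4 + K) = -4 + 2*K)
r(11, -4*6)*(H(-4) + B(3, -1/(-12))) = (-4 + 2*(-4*6))*(-2*(-4) + (8/7 + (-1/(-12))²/7)) = (-4 + 2*(-24))*(8 + (8/7 + (-1*(-1/12))²/7)) = (-4 - 48)*(8 + (8/7 + (1/12)²/7)) = -52*(8 + (8/7 + (⅐)*(1/144))) = -52*(8 + (8/7 + 1/1008)) = -52*(8 + 1153/1008) = -52*9217/1008 = -119821/252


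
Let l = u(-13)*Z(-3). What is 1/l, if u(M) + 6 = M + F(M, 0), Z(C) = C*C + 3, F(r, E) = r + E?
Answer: -1/384 ≈ -0.0026042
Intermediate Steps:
F(r, E) = E + r
Z(C) = 3 + C² (Z(C) = C² + 3 = 3 + C²)
u(M) = -6 + 2*M (u(M) = -6 + (M + (0 + M)) = -6 + (M + M) = -6 + 2*M)
l = -384 (l = (-6 + 2*(-13))*(3 + (-3)²) = (-6 - 26)*(3 + 9) = -32*12 = -384)
1/l = 1/(-384) = -1/384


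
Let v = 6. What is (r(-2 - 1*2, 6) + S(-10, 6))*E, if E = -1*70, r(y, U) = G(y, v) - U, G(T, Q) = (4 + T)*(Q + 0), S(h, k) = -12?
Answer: 1260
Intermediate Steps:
G(T, Q) = Q*(4 + T) (G(T, Q) = (4 + T)*Q = Q*(4 + T))
r(y, U) = 24 - U + 6*y (r(y, U) = 6*(4 + y) - U = (24 + 6*y) - U = 24 - U + 6*y)
E = -70
(r(-2 - 1*2, 6) + S(-10, 6))*E = ((24 - 1*6 + 6*(-2 - 1*2)) - 12)*(-70) = ((24 - 6 + 6*(-2 - 2)) - 12)*(-70) = ((24 - 6 + 6*(-4)) - 12)*(-70) = ((24 - 6 - 24) - 12)*(-70) = (-6 - 12)*(-70) = -18*(-70) = 1260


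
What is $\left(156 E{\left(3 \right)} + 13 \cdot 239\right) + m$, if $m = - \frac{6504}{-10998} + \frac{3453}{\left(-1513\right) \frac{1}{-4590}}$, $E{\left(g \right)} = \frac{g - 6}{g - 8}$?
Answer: $\frac{11155784941}{815685} \approx 13677.0$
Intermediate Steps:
$E{\left(g \right)} = \frac{-6 + g}{-8 + g}$
$m = \frac{1709020706}{163137}$ ($m = \left(-6504\right) \left(- \frac{1}{10998}\right) + \frac{3453}{\left(-1513\right) \left(- \frac{1}{4590}\right)} = \frac{1084}{1833} + \frac{3453}{\frac{89}{270}} = \frac{1084}{1833} + 3453 \cdot \frac{270}{89} = \frac{1084}{1833} + \frac{932310}{89} = \frac{1709020706}{163137} \approx 10476.0$)
$\left(156 E{\left(3 \right)} + 13 \cdot 239\right) + m = \left(156 \frac{-6 + 3}{-8 + 3} + 13 \cdot 239\right) + \frac{1709020706}{163137} = \left(156 \frac{1}{-5} \left(-3\right) + 3107\right) + \frac{1709020706}{163137} = \left(156 \left(\left(- \frac{1}{5}\right) \left(-3\right)\right) + 3107\right) + \frac{1709020706}{163137} = \left(156 \cdot \frac{3}{5} + 3107\right) + \frac{1709020706}{163137} = \left(\frac{468}{5} + 3107\right) + \frac{1709020706}{163137} = \frac{16003}{5} + \frac{1709020706}{163137} = \frac{11155784941}{815685}$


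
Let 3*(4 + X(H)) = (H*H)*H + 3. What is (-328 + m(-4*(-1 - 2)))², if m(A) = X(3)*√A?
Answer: 108016 - 7872*√3 ≈ 94381.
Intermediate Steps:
X(H) = -3 + H³/3 (X(H) = -4 + ((H*H)*H + 3)/3 = -4 + (H²*H + 3)/3 = -4 + (H³ + 3)/3 = -4 + (3 + H³)/3 = -4 + (1 + H³/3) = -3 + H³/3)
m(A) = 6*√A (m(A) = (-3 + (⅓)*3³)*√A = (-3 + (⅓)*27)*√A = (-3 + 9)*√A = 6*√A)
(-328 + m(-4*(-1 - 2)))² = (-328 + 6*√(-4*(-1 - 2)))² = (-328 + 6*√(-4*(-3)))² = (-328 + 6*√12)² = (-328 + 6*(2*√3))² = (-328 + 12*√3)²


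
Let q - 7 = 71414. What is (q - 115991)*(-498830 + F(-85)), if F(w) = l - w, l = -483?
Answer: 22250591960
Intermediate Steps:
F(w) = -483 - w
q = 71421 (q = 7 + 71414 = 71421)
(q - 115991)*(-498830 + F(-85)) = (71421 - 115991)*(-498830 + (-483 - 1*(-85))) = -44570*(-498830 + (-483 + 85)) = -44570*(-498830 - 398) = -44570*(-499228) = 22250591960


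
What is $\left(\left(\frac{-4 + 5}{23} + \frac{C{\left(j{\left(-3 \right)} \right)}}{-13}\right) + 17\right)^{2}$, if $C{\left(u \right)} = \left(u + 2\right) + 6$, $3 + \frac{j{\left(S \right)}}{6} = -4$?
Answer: $\frac{34550884}{89401} \approx 386.47$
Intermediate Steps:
$j{\left(S \right)} = -42$ ($j{\left(S \right)} = -18 + 6 \left(-4\right) = -18 - 24 = -42$)
$C{\left(u \right)} = 8 + u$ ($C{\left(u \right)} = \left(2 + u\right) + 6 = 8 + u$)
$\left(\left(\frac{-4 + 5}{23} + \frac{C{\left(j{\left(-3 \right)} \right)}}{-13}\right) + 17\right)^{2} = \left(\left(\frac{-4 + 5}{23} + \frac{8 - 42}{-13}\right) + 17\right)^{2} = \left(\left(1 \cdot \frac{1}{23} - - \frac{34}{13}\right) + 17\right)^{2} = \left(\left(\frac{1}{23} + \frac{34}{13}\right) + 17\right)^{2} = \left(\frac{795}{299} + 17\right)^{2} = \left(\frac{5878}{299}\right)^{2} = \frac{34550884}{89401}$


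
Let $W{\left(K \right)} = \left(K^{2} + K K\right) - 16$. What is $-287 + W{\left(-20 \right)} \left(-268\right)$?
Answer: $-210399$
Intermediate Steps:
$W{\left(K \right)} = -16 + 2 K^{2}$ ($W{\left(K \right)} = \left(K^{2} + K^{2}\right) - 16 = 2 K^{2} - 16 = -16 + 2 K^{2}$)
$-287 + W{\left(-20 \right)} \left(-268\right) = -287 + \left(-16 + 2 \left(-20\right)^{2}\right) \left(-268\right) = -287 + \left(-16 + 2 \cdot 400\right) \left(-268\right) = -287 + \left(-16 + 800\right) \left(-268\right) = -287 + 784 \left(-268\right) = -287 - 210112 = -210399$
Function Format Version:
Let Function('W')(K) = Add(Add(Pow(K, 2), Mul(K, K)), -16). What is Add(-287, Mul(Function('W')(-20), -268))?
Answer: -210399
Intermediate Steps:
Function('W')(K) = Add(-16, Mul(2, Pow(K, 2))) (Function('W')(K) = Add(Add(Pow(K, 2), Pow(K, 2)), -16) = Add(Mul(2, Pow(K, 2)), -16) = Add(-16, Mul(2, Pow(K, 2))))
Add(-287, Mul(Function('W')(-20), -268)) = Add(-287, Mul(Add(-16, Mul(2, Pow(-20, 2))), -268)) = Add(-287, Mul(Add(-16, Mul(2, 400)), -268)) = Add(-287, Mul(Add(-16, 800), -268)) = Add(-287, Mul(784, -268)) = Add(-287, -210112) = -210399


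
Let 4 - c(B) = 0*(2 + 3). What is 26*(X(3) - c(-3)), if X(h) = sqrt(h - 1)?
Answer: -104 + 26*sqrt(2) ≈ -67.230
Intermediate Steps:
X(h) = sqrt(-1 + h)
c(B) = 4 (c(B) = 4 - 0*(2 + 3) = 4 - 0*5 = 4 - 1*0 = 4 + 0 = 4)
26*(X(3) - c(-3)) = 26*(sqrt(-1 + 3) - 1*4) = 26*(sqrt(2) - 4) = 26*(-4 + sqrt(2)) = -104 + 26*sqrt(2)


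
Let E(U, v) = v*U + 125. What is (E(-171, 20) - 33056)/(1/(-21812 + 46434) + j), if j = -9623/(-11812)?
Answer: -587341411748/13163851 ≈ -44618.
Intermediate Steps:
j = 9623/11812 (j = -9623*(-1/11812) = 9623/11812 ≈ 0.81468)
E(U, v) = 125 + U*v (E(U, v) = U*v + 125 = 125 + U*v)
(E(-171, 20) - 33056)/(1/(-21812 + 46434) + j) = ((125 - 171*20) - 33056)/(1/(-21812 + 46434) + 9623/11812) = ((125 - 3420) - 33056)/(1/24622 + 9623/11812) = (-3295 - 33056)/(1/24622 + 9623/11812) = -36351/118474659/145417532 = -36351*145417532/118474659 = -587341411748/13163851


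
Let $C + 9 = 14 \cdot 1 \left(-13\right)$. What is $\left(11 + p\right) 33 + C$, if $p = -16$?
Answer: $-356$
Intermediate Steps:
$C = -191$ ($C = -9 + 14 \cdot 1 \left(-13\right) = -9 + 14 \left(-13\right) = -9 - 182 = -191$)
$\left(11 + p\right) 33 + C = \left(11 - 16\right) 33 - 191 = \left(-5\right) 33 - 191 = -165 - 191 = -356$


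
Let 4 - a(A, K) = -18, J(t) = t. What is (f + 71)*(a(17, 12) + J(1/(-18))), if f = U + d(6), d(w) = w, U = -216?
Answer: -54905/18 ≈ -3050.3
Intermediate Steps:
a(A, K) = 22 (a(A, K) = 4 - 1*(-18) = 4 + 18 = 22)
f = -210 (f = -216 + 6 = -210)
(f + 71)*(a(17, 12) + J(1/(-18))) = (-210 + 71)*(22 + 1/(-18)) = -139*(22 - 1/18) = -139*395/18 = -54905/18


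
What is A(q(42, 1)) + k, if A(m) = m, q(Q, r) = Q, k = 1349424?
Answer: 1349466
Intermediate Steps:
A(q(42, 1)) + k = 42 + 1349424 = 1349466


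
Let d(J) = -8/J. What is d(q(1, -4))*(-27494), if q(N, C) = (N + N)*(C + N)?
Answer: -109976/3 ≈ -36659.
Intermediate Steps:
q(N, C) = 2*N*(C + N) (q(N, C) = (2*N)*(C + N) = 2*N*(C + N))
d(q(1, -4))*(-27494) = -8*1/(2*(-4 + 1))*(-27494) = -8/(2*1*(-3))*(-27494) = -8/(-6)*(-27494) = -8*(-⅙)*(-27494) = (4/3)*(-27494) = -109976/3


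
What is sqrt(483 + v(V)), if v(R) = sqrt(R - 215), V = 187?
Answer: sqrt(483 + 2*I*sqrt(7)) ≈ 21.978 + 0.1204*I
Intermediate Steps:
v(R) = sqrt(-215 + R)
sqrt(483 + v(V)) = sqrt(483 + sqrt(-215 + 187)) = sqrt(483 + sqrt(-28)) = sqrt(483 + 2*I*sqrt(7))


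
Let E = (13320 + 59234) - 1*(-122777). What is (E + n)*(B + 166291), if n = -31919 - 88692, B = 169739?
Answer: 25108161600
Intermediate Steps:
E = 195331 (E = 72554 + 122777 = 195331)
n = -120611
(E + n)*(B + 166291) = (195331 - 120611)*(169739 + 166291) = 74720*336030 = 25108161600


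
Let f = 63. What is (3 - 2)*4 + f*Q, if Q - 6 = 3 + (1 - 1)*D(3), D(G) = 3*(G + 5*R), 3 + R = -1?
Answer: 571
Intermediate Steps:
R = -4 (R = -3 - 1 = -4)
D(G) = -60 + 3*G (D(G) = 3*(G + 5*(-4)) = 3*(G - 20) = 3*(-20 + G) = -60 + 3*G)
Q = 9 (Q = 6 + (3 + (1 - 1)*(-60 + 3*3)) = 6 + (3 + 0*(-60 + 9)) = 6 + (3 + 0*(-51)) = 6 + (3 + 0) = 6 + 3 = 9)
(3 - 2)*4 + f*Q = (3 - 2)*4 + 63*9 = 1*4 + 567 = 4 + 567 = 571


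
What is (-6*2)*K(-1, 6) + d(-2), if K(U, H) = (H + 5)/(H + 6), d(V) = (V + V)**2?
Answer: 5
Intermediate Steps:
d(V) = 4*V**2 (d(V) = (2*V)**2 = 4*V**2)
K(U, H) = (5 + H)/(6 + H)
(-6*2)*K(-1, 6) + d(-2) = (-6*2)*((5 + 6)/(6 + 6)) + 4*(-2)**2 = -12*11/12 + 4*4 = -11 + 16 = 5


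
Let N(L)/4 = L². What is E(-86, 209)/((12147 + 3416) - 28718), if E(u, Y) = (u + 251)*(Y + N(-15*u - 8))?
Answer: -72317355/877 ≈ -82460.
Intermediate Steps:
N(L) = 4*L²
E(u, Y) = (251 + u)*(Y + 4*(-8 - 15*u)²) (E(u, Y) = (u + 251)*(Y + 4*(-15*u - 8)²) = (251 + u)*(Y + 4*(-8 - 15*u)²))
E(-86, 209)/((12147 + 3416) - 28718) = (64256 + 251*209 + 900*(-86)³ + 226860*(-86)² + 241216*(-86) + 209*(-86))/((12147 + 3416) - 28718) = (64256 + 52459 + 900*(-636056) + 226860*7396 - 20744576 - 17974)/(15563 - 28718) = (64256 + 52459 - 572450400 + 1677856560 - 20744576 - 17974)/(-13155) = 1084760325*(-1/13155) = -72317355/877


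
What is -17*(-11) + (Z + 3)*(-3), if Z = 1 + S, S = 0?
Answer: 175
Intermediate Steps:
Z = 1 (Z = 1 + 0 = 1)
-17*(-11) + (Z + 3)*(-3) = -17*(-11) + (1 + 3)*(-3) = 187 + 4*(-3) = 187 - 12 = 175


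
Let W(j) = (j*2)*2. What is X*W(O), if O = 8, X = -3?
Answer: -96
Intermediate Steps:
W(j) = 4*j (W(j) = (2*j)*2 = 4*j)
X*W(O) = -12*8 = -3*32 = -96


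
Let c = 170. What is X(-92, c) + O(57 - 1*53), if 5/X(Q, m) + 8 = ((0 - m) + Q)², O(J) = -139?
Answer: -9540399/68636 ≈ -139.00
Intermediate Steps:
X(Q, m) = 5/(-8 + (Q - m)²) (X(Q, m) = 5/(-8 + ((0 - m) + Q)²) = 5/(-8 + (-m + Q)²) = 5/(-8 + (Q - m)²))
X(-92, c) + O(57 - 1*53) = 5/(-8 + (-92 - 1*170)²) - 139 = 5/(-8 + (-92 - 170)²) - 139 = 5/(-8 + (-262)²) - 139 = 5/(-8 + 68644) - 139 = 5/68636 - 139 = -9540399/68636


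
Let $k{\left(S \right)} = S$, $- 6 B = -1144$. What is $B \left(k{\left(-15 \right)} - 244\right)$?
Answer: $- \frac{148148}{3} \approx -49383.0$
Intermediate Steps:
$B = \frac{572}{3}$ ($B = \left(- \frac{1}{6}\right) \left(-1144\right) = \frac{572}{3} \approx 190.67$)
$B \left(k{\left(-15 \right)} - 244\right) = \frac{572 \left(-15 - 244\right)}{3} = \frac{572}{3} \left(-259\right) = - \frac{148148}{3}$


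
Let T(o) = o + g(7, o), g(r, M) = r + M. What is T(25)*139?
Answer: 7923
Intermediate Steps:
g(r, M) = M + r
T(o) = 7 + 2*o (T(o) = o + (o + 7) = o + (7 + o) = 7 + 2*o)
T(25)*139 = (7 + 2*25)*139 = (7 + 50)*139 = 57*139 = 7923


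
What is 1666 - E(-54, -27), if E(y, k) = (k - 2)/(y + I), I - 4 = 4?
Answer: 76607/46 ≈ 1665.4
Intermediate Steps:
I = 8 (I = 4 + 4 = 8)
E(y, k) = (-2 + k)/(8 + y) (E(y, k) = (k - 2)/(y + 8) = (-2 + k)/(8 + y))
1666 - E(-54, -27) = 1666 - (-2 - 27)/(8 - 54) = 1666 - (-29)/(-46) = 1666 - (-1)*(-29)/46 = 1666 - 1*29/46 = 1666 - 29/46 = 76607/46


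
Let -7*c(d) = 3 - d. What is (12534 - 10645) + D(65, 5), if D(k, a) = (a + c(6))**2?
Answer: 94005/49 ≈ 1918.5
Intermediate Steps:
c(d) = -3/7 + d/7 (c(d) = -(3 - d)/7 = -3/7 + d/7)
D(k, a) = (3/7 + a)**2 (D(k, a) = (a + (-3/7 + (1/7)*6))**2 = (a + (-3/7 + 6/7))**2 = (a + 3/7)**2 = (3/7 + a)**2)
(12534 - 10645) + D(65, 5) = (12534 - 10645) + (3 + 7*5)**2/49 = 1889 + (3 + 35)**2/49 = 1889 + (1/49)*38**2 = 1889 + (1/49)*1444 = 1889 + 1444/49 = 94005/49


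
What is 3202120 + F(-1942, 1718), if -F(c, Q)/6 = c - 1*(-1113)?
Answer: 3207094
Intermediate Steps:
F(c, Q) = -6678 - 6*c (F(c, Q) = -6*(c - 1*(-1113)) = -6*(c + 1113) = -6*(1113 + c) = -6678 - 6*c)
3202120 + F(-1942, 1718) = 3202120 + (-6678 - 6*(-1942)) = 3202120 + (-6678 + 11652) = 3202120 + 4974 = 3207094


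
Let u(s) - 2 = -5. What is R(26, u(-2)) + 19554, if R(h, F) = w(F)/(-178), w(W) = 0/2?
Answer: 19554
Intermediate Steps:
u(s) = -3 (u(s) = 2 - 5 = -3)
w(W) = 0 (w(W) = 0*(1/2) = 0)
R(h, F) = 0 (R(h, F) = 0/(-178) = 0*(-1/178) = 0)
R(26, u(-2)) + 19554 = 0 + 19554 = 19554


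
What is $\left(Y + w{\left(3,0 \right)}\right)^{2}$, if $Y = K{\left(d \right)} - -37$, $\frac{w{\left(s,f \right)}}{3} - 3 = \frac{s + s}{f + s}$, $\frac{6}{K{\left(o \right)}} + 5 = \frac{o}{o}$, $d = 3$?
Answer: $\frac{10201}{4} \approx 2550.3$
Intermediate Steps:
$K{\left(o \right)} = - \frac{3}{2}$ ($K{\left(o \right)} = \frac{6}{-5 + \frac{o}{o}} = \frac{6}{-5 + 1} = \frac{6}{-4} = 6 \left(- \frac{1}{4}\right) = - \frac{3}{2}$)
$w{\left(s,f \right)} = 9 + \frac{6 s}{f + s}$ ($w{\left(s,f \right)} = 9 + 3 \frac{s + s}{f + s} = 9 + 3 \frac{2 s}{f + s} = 9 + \frac{6 s}{f + s}$)
$Y = \frac{71}{2}$ ($Y = - \frac{3}{2} - -37 = - \frac{3}{2} + 37 = \frac{71}{2} \approx 35.5$)
$\left(Y + w{\left(3,0 \right)}\right)^{2} = \left(\frac{71}{2} + \frac{3 \left(3 \cdot 0 + 5 \cdot 3\right)}{0 + 3}\right)^{2} = \left(\frac{71}{2} + \frac{3 \left(0 + 15\right)}{3}\right)^{2} = \left(\frac{71}{2} + 3 \cdot \frac{1}{3} \cdot 15\right)^{2} = \left(\frac{71}{2} + 15\right)^{2} = \left(\frac{101}{2}\right)^{2} = \frac{10201}{4}$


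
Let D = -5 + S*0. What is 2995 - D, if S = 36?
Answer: 3000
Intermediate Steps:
D = -5 (D = -5 + 36*0 = -5 + 0 = -5)
2995 - D = 2995 - 1*(-5) = 2995 + 5 = 3000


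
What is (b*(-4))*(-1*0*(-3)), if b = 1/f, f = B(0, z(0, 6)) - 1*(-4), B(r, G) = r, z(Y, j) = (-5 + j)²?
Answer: 0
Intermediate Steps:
f = 4 (f = 0 - 1*(-4) = 0 + 4 = 4)
b = ¼ (b = 1/4 = ¼ ≈ 0.25000)
(b*(-4))*(-1*0*(-3)) = ((¼)*(-4))*(-1*0*(-3)) = -0*(-3) = -1*0 = 0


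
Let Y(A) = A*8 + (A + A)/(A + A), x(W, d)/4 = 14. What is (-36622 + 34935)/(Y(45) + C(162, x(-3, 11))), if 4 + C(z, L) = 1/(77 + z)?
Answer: -403193/85324 ≈ -4.7254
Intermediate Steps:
x(W, d) = 56 (x(W, d) = 4*14 = 56)
Y(A) = 1 + 8*A (Y(A) = 8*A + (2*A)/((2*A)) = 8*A + (2*A)*(1/(2*A)) = 8*A + 1 = 1 + 8*A)
C(z, L) = -4 + 1/(77 + z)
(-36622 + 34935)/(Y(45) + C(162, x(-3, 11))) = (-36622 + 34935)/((1 + 8*45) + (-307 - 4*162)/(77 + 162)) = -1687/((1 + 360) + (-307 - 648)/239) = -1687/(361 + (1/239)*(-955)) = -1687/(361 - 955/239) = -1687/85324/239 = -1687*239/85324 = -403193/85324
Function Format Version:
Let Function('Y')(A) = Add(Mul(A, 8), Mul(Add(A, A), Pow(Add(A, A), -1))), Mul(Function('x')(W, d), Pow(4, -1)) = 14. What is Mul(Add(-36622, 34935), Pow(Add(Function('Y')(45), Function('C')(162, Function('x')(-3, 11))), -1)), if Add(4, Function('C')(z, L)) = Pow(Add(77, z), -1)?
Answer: Rational(-403193, 85324) ≈ -4.7254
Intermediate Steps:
Function('x')(W, d) = 56 (Function('x')(W, d) = Mul(4, 14) = 56)
Function('Y')(A) = Add(1, Mul(8, A)) (Function('Y')(A) = Add(Mul(8, A), Mul(Mul(2, A), Pow(Mul(2, A), -1))) = Add(Mul(8, A), Mul(Mul(2, A), Mul(Rational(1, 2), Pow(A, -1)))) = Add(Mul(8, A), 1) = Add(1, Mul(8, A)))
Function('C')(z, L) = Add(-4, Pow(Add(77, z), -1))
Mul(Add(-36622, 34935), Pow(Add(Function('Y')(45), Function('C')(162, Function('x')(-3, 11))), -1)) = Mul(Add(-36622, 34935), Pow(Add(Add(1, Mul(8, 45)), Mul(Pow(Add(77, 162), -1), Add(-307, Mul(-4, 162)))), -1)) = Mul(-1687, Pow(Add(Add(1, 360), Mul(Pow(239, -1), Add(-307, -648))), -1)) = Mul(-1687, Pow(Add(361, Mul(Rational(1, 239), -955)), -1)) = Mul(-1687, Pow(Add(361, Rational(-955, 239)), -1)) = Mul(-1687, Pow(Rational(85324, 239), -1)) = Mul(-1687, Rational(239, 85324)) = Rational(-403193, 85324)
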